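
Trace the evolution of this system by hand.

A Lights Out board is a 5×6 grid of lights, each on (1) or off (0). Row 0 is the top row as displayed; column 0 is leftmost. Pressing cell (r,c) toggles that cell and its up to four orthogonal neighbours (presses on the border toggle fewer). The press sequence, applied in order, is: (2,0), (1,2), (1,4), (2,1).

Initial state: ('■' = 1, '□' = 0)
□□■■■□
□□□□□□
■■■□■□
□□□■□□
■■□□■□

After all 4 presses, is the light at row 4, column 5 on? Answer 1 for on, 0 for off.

0

gen 0: □□■■■□
□□□□□□
■■■□■□
□□□■□□
■■□□■□
gen 1: □□■■■□
■□□□□□
□□■□■□
■□□■□□
■■□□■□
gen 2: □□□■■□
■■■■□□
□□□□■□
■□□■□□
■■□□■□
gen 3: □□□■□□
■■■□■■
□□□□□□
■□□■□□
■■□□■□
gen 4: □□□■□□
■□■□■■
■■■□□□
■■□■□□
■■□□■□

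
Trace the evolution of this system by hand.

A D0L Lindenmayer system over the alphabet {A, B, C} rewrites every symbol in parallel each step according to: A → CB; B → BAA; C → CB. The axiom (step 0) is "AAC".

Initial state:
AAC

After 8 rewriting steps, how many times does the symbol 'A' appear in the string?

0) AAC
1) CBCBCB
2) CBBAACBBAACBBAA
3) CBBAABAACBCBCBBAABAACBCBCBBAABAACBCB
4) CBBAABAACBCBBAACBCBCBBAACBBAACBBAABAACBCBBAACBCBCBBAACBBAACBBAABAACBCBBAACBCBCBBAACBBAA
5) CBBAABAACBCBBAACBCBCBBAACBBAABAACBCBCBBAACBBAACBBAABAACBCB…BAACBCBCBBAACBBAABAACBCBCBBAACBBAACBBAABAACBCBCBBAABAACBCB  (len 210)
6) CBBAABAACBCBBAACBCBCBBAACBBAABAACBCBCBBAACBBAACBBAABAACBCB…CBBAABAACBCBBAACBCBCBBAACBBAACBBAABAACBCBBAACBCBCBBAACBBAA  (len 507)
7) CBBAABAACBCBBAACBCBCBBAACBBAABAACBCBCBBAACBBAACBBAABAACBCB…BAACBCBCBBAACBBAABAACBCBCBBAACBBAACBBAABAACBCBCBBAABAACBCB  (len 1224)
8) CBBAABAACBCBBAACBCBCBBAACBBAABAACBCBCBBAACBBAACBBAABAACBCB…CBBAABAACBCBBAACBCBCBBAACBBAACBBAABAACBCBBAACBCBCBBAACBBAA  (len 2955)

1014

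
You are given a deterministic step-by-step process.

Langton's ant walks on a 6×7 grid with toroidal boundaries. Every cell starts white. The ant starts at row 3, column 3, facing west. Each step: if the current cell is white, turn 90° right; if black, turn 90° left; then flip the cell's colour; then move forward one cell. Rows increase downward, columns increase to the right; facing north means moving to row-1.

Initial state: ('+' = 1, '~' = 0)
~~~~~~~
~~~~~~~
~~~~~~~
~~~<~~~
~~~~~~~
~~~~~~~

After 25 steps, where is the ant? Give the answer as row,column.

0) ~~~~~~~
~~~~~~~
~~~~~~~
~~~<~~~
~~~~~~~
~~~~~~~
1) ~~~~~~~
~~~~~~~
~~~^~~~
~~~+~~~
~~~~~~~
~~~~~~~
2) ~~~~~~~
~~~~~~~
~~~+>~~
~~~+~~~
~~~~~~~
~~~~~~~
3) ~~~~~~~
~~~~~~~
~~~++~~
~~~+v~~
~~~~~~~
~~~~~~~
4) ~~~~~~~
~~~~~~~
~~~++~~
~~~<+~~
~~~~~~~
~~~~~~~
5) ~~~~~~~
~~~~~~~
~~~++~~
~~~~+~~
~~~v~~~
~~~~~~~
6) ~~~~~~~
~~~~~~~
~~~++~~
~~~~+~~
~~<+~~~
~~~~~~~
7) ~~~~~~~
~~~~~~~
~~~++~~
~~^~+~~
~~++~~~
~~~~~~~
8) ~~~~~~~
~~~~~~~
~~~++~~
~~+>+~~
~~++~~~
~~~~~~~
9) ~~~~~~~
~~~~~~~
~~~++~~
~~+++~~
~~+v~~~
~~~~~~~
10) ~~~~~~~
~~~~~~~
~~~++~~
~~+++~~
~~+~>~~
~~~~~~~
11) ~~~~~~~
~~~~~~~
~~~++~~
~~+++~~
~~+~+~~
~~~~v~~
12) ~~~~~~~
~~~~~~~
~~~++~~
~~+++~~
~~+~+~~
~~~<+~~
13) ~~~~~~~
~~~~~~~
~~~++~~
~~+++~~
~~+^+~~
~~~++~~
14) ~~~~~~~
~~~~~~~
~~~++~~
~~+++~~
~~++>~~
~~~++~~
15) ~~~~~~~
~~~~~~~
~~~++~~
~~++^~~
~~++~~~
~~~++~~
16) ~~~~~~~
~~~~~~~
~~~++~~
~~+<~~~
~~++~~~
~~~++~~
17) ~~~~~~~
~~~~~~~
~~~++~~
~~+~~~~
~~+v~~~
~~~++~~
18) ~~~~~~~
~~~~~~~
~~~++~~
~~+~~~~
~~+~>~~
~~~++~~
19) ~~~~~~~
~~~~~~~
~~~++~~
~~+~~~~
~~+~+~~
~~~+v~~
20) ~~~~~~~
~~~~~~~
~~~++~~
~~+~~~~
~~+~+~~
~~~+~>~
21) ~~~~~v~
~~~~~~~
~~~++~~
~~+~~~~
~~+~+~~
~~~+~+~
22) ~~~~<+~
~~~~~~~
~~~++~~
~~+~~~~
~~+~+~~
~~~+~+~
23) ~~~~++~
~~~~~~~
~~~++~~
~~+~~~~
~~+~+~~
~~~+^+~
24) ~~~~++~
~~~~~~~
~~~++~~
~~+~~~~
~~+~+~~
~~~++>~
25) ~~~~++~
~~~~~~~
~~~++~~
~~+~~~~
~~+~+^~
~~~++~~

4,5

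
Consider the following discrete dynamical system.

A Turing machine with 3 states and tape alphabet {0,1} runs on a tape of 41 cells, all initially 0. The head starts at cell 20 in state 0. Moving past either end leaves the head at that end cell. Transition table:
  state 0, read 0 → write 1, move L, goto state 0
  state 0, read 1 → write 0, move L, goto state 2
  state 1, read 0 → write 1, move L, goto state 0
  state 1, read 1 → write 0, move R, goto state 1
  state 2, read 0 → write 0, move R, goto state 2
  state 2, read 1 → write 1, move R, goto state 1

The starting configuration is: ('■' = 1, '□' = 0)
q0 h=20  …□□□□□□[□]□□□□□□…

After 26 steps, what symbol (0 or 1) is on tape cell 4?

[0] q0 h=20  …□□□□□□[□]□□□□□□…
[1] q0 h=19  …□□□□□□[□]■□□□□□…
[2] q0 h=18  …□□□□□□[□]■■□□□□…
[3] q0 h=17  …□□□□□□[□]■■■□□□…
[4] q0 h=16  …□□□□□□[□]■■■■□□…
[5] q0 h=15  …□□□□□□[□]■■■■■□…
[6] q0 h=14  …□□□□□□[□]■■■■■■…
[7] q0 h=13  …□□□□□□[□]■■■■■■…
[8] q0 h=12  …□□□□□□[□]■■■■■■…
[9] q0 h=11  …□□□□□□[□]■■■■■■…
[10] q0 h=10  …□□□□□□[□]■■■■■■…
[11] q0 h= 9  …□□□□□□[□]■■■■■■…
[12] q0 h= 8  …□□□□□□[□]■■■■■■…
[13] q0 h= 7  …□□□□□□[□]■■■■■■…
[14] q0 h= 6  |□□□□□□[□]■■■■■■…
[15] q0 h= 5  |□□□□□[□]■■■■■■…
[16] q0 h= 4  |□□□□[□]■■■■■■…
[17] q0 h= 3  |□□□[□]■■■■■■…
[18] q0 h= 2  |□□[□]■■■■■■…
[19] q0 h= 1  |□[□]■■■■■■…
[20] q0 h= 0  |[□]■■■■■■…
[21] q0 h= 0  |[■]■■■■■■…
[22] q2 h= 0  |[□]■■■■■■…
[23] q2 h= 1  |□[■]■■■■■■…
[24] q1 h= 2  |□■[■]■■■■■■…
[25] q1 h= 3  |□■□[■]■■■■■■…
[26] q1 h= 4  |□■□□[■]■■■■■■…

1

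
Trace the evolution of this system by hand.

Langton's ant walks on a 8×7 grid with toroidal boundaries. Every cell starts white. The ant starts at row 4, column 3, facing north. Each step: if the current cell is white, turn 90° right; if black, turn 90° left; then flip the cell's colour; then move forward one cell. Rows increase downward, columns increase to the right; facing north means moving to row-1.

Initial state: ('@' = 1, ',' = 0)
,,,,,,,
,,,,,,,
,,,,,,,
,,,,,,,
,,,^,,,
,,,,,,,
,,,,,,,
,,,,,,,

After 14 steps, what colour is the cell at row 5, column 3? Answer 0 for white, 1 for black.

1

k=0  ,,,,,,,
,,,,,,,
,,,,,,,
,,,,,,,
,,,^,,,
,,,,,,,
,,,,,,,
,,,,,,,
k=1  ,,,,,,,
,,,,,,,
,,,,,,,
,,,,,,,
,,,@>,,
,,,,,,,
,,,,,,,
,,,,,,,
k=2  ,,,,,,,
,,,,,,,
,,,,,,,
,,,,,,,
,,,@@,,
,,,,v,,
,,,,,,,
,,,,,,,
k=3  ,,,,,,,
,,,,,,,
,,,,,,,
,,,,,,,
,,,@@,,
,,,<@,,
,,,,,,,
,,,,,,,
k=4  ,,,,,,,
,,,,,,,
,,,,,,,
,,,,,,,
,,,^@,,
,,,@@,,
,,,,,,,
,,,,,,,
k=5  ,,,,,,,
,,,,,,,
,,,,,,,
,,,,,,,
,,<,@,,
,,,@@,,
,,,,,,,
,,,,,,,
k=6  ,,,,,,,
,,,,,,,
,,,,,,,
,,^,,,,
,,@,@,,
,,,@@,,
,,,,,,,
,,,,,,,
k=7  ,,,,,,,
,,,,,,,
,,,,,,,
,,@>,,,
,,@,@,,
,,,@@,,
,,,,,,,
,,,,,,,
k=8  ,,,,,,,
,,,,,,,
,,,,,,,
,,@@,,,
,,@v@,,
,,,@@,,
,,,,,,,
,,,,,,,
k=9  ,,,,,,,
,,,,,,,
,,,,,,,
,,@@,,,
,,<@@,,
,,,@@,,
,,,,,,,
,,,,,,,
k=10  ,,,,,,,
,,,,,,,
,,,,,,,
,,@@,,,
,,,@@,,
,,v@@,,
,,,,,,,
,,,,,,,
k=11  ,,,,,,,
,,,,,,,
,,,,,,,
,,@@,,,
,,,@@,,
,<@@@,,
,,,,,,,
,,,,,,,
k=12  ,,,,,,,
,,,,,,,
,,,,,,,
,,@@,,,
,^,@@,,
,@@@@,,
,,,,,,,
,,,,,,,
k=13  ,,,,,,,
,,,,,,,
,,,,,,,
,,@@,,,
,@>@@,,
,@@@@,,
,,,,,,,
,,,,,,,
k=14  ,,,,,,,
,,,,,,,
,,,,,,,
,,@@,,,
,@@@@,,
,@v@@,,
,,,,,,,
,,,,,,,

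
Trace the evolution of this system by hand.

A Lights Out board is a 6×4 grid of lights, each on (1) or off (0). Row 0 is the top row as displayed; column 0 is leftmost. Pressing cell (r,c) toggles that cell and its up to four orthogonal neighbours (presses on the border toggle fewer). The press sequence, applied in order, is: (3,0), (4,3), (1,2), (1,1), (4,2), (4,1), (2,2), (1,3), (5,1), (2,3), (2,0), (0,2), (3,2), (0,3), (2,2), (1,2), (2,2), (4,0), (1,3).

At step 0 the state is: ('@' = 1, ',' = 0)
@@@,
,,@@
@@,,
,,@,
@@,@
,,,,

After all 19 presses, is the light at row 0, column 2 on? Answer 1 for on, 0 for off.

1

step 0: @@@,
,,@@
@@,,
,,@,
@@,@
,,,,
step 1: @@@,
,,@@
,@,,
@@@,
,@,@
,,,,
step 2: @@@,
,,@@
,@,,
@@@@
,@@,
,,,@
step 3: @@,,
,@,,
,@@,
@@@@
,@@,
,,,@
step 4: @,,,
@,@,
,,@,
@@@@
,@@,
,,,@
step 5: @,,,
@,@,
,,@,
@@,@
,,,@
,,@@
step 6: @,,,
@,@,
,,@,
@,,@
@@@@
,@@@
step 7: @,,,
@,,,
,@,@
@,@@
@@@@
,@@@
step 8: @,,@
@,@@
,@,,
@,@@
@@@@
,@@@
step 9: @,,@
@,@@
,@,,
@,@@
@,@@
@,,@
step 10: @,,@
@,@,
,@@@
@,@,
@,@@
@,,@
step 11: @,,@
,,@,
@,@@
,,@,
@,@@
@,,@
step 12: @@@,
,,,,
@,@@
,,@,
@,@@
@,,@
step 13: @@@,
,,,,
@,,@
,@,@
@,,@
@,,@
step 14: @@,@
,,,@
@,,@
,@,@
@,,@
@,,@
step 15: @@,@
,,@@
@@@,
,@@@
@,,@
@,,@
step 16: @@@@
,@,,
@@,,
,@@@
@,,@
@,,@
step 17: @@@@
,@@,
@,@@
,@,@
@,,@
@,,@
step 18: @@@@
,@@,
@,@@
@@,@
,@,@
,,,@
step 19: @@@,
,@,@
@,@,
@@,@
,@,@
,,,@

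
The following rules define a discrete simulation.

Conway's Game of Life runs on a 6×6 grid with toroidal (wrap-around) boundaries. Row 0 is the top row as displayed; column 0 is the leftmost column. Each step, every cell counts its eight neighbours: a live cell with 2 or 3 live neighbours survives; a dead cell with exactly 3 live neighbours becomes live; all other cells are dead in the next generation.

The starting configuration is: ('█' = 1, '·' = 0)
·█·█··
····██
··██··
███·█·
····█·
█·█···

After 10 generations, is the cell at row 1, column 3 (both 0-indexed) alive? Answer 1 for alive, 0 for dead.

t=0: ·█·█··
····██
··██··
███·█·
····█·
█·█···
t=1: ██████
····█·
█·█···
·██·██
█·█···
·███··
t=2: █····█
····█·
█·█·█·
··█··█
█···██
······
t=3: ·····█
██·██·
·█··█·
······
█···██
····█·
t=4: █··█·█
█████·
██████
█···█·
····██
█···█·
t=5: ······
······
······
··█···
█··██·
█··█··
t=6: ······
······
······
···█··
·█████
···███
t=7: ····█·
······
······
···█··
█····█
█····█
t=8: ·····█
······
······
······
█···██
█···█·
t=9: ·····█
······
······
·····█
█···█·
█···█·
t=10: ·····█
······
······
·····█
█···█·
█···█·

0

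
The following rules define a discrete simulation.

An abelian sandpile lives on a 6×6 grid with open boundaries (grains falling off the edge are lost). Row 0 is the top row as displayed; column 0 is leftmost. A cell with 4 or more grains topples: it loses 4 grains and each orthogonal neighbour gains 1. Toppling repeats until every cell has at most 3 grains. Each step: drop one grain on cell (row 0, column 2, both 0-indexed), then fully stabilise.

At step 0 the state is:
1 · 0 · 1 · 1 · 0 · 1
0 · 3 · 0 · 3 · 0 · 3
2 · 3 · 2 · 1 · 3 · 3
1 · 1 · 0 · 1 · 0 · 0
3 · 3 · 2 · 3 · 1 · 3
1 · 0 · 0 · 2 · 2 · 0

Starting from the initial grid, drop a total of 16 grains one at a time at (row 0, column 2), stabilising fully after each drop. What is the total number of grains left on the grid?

0) 1 · 0 · 1 · 1 · 0 · 1
0 · 3 · 0 · 3 · 0 · 3
2 · 3 · 2 · 1 · 3 · 3
1 · 1 · 0 · 1 · 0 · 0
3 · 3 · 2 · 3 · 1 · 3
1 · 0 · 0 · 2 · 2 · 0
1) 1 · 0 · 2 · 1 · 0 · 1
0 · 3 · 0 · 3 · 0 · 3
2 · 3 · 2 · 1 · 3 · 3
1 · 1 · 0 · 1 · 0 · 0
3 · 3 · 2 · 3 · 1 · 3
1 · 0 · 0 · 2 · 2 · 0
2) 1 · 0 · 3 · 1 · 0 · 1
0 · 3 · 0 · 3 · 0 · 3
2 · 3 · 2 · 1 · 3 · 3
1 · 1 · 0 · 1 · 0 · 0
3 · 3 · 2 · 3 · 1 · 3
1 · 0 · 0 · 2 · 2 · 0
3) 1 · 1 · 0 · 2 · 0 · 1
0 · 3 · 1 · 3 · 0 · 3
2 · 3 · 2 · 1 · 3 · 3
1 · 1 · 0 · 1 · 0 · 0
3 · 3 · 2 · 3 · 1 · 3
1 · 0 · 0 · 2 · 2 · 0
4) 1 · 1 · 1 · 2 · 0 · 1
0 · 3 · 1 · 3 · 0 · 3
2 · 3 · 2 · 1 · 3 · 3
1 · 1 · 0 · 1 · 0 · 0
3 · 3 · 2 · 3 · 1 · 3
1 · 0 · 0 · 2 · 2 · 0
5) 1 · 1 · 2 · 2 · 0 · 1
0 · 3 · 1 · 3 · 0 · 3
2 · 3 · 2 · 1 · 3 · 3
1 · 1 · 0 · 1 · 0 · 0
3 · 3 · 2 · 3 · 1 · 3
1 · 0 · 0 · 2 · 2 · 0
6) 1 · 1 · 3 · 2 · 0 · 1
0 · 3 · 1 · 3 · 0 · 3
2 · 3 · 2 · 1 · 3 · 3
1 · 1 · 0 · 1 · 0 · 0
3 · 3 · 2 · 3 · 1 · 3
1 · 0 · 0 · 2 · 2 · 0
7) 1 · 2 · 0 · 3 · 0 · 1
0 · 3 · 2 · 3 · 0 · 3
2 · 3 · 2 · 1 · 3 · 3
1 · 1 · 0 · 1 · 0 · 0
3 · 3 · 2 · 3 · 1 · 3
1 · 0 · 0 · 2 · 2 · 0
8) 1 · 2 · 1 · 3 · 0 · 1
0 · 3 · 2 · 3 · 0 · 3
2 · 3 · 2 · 1 · 3 · 3
1 · 1 · 0 · 1 · 0 · 0
3 · 3 · 2 · 3 · 1 · 3
1 · 0 · 0 · 2 · 2 · 0
9) 1 · 2 · 2 · 3 · 0 · 1
0 · 3 · 2 · 3 · 0 · 3
2 · 3 · 2 · 1 · 3 · 3
1 · 1 · 0 · 1 · 0 · 0
3 · 3 · 2 · 3 · 1 · 3
1 · 0 · 0 · 2 · 2 · 0
10) 1 · 2 · 3 · 3 · 0 · 1
0 · 3 · 2 · 3 · 0 · 3
2 · 3 · 2 · 1 · 3 · 3
1 · 1 · 0 · 1 · 0 · 0
3 · 3 · 2 · 3 · 1 · 3
1 · 0 · 0 · 2 · 2 · 0
11) 2 · 0 · 3 · 1 · 1 · 1
1 · 2 · 2 · 1 · 1 · 3
3 · 1 · 0 · 3 · 3 · 3
1 · 2 · 1 · 1 · 0 · 0
3 · 3 · 2 · 3 · 1 · 3
1 · 0 · 0 · 2 · 2 · 0
12) 2 · 1 · 0 · 2 · 1 · 1
1 · 2 · 3 · 1 · 1 · 3
3 · 1 · 0 · 3 · 3 · 3
1 · 2 · 1 · 1 · 0 · 0
3 · 3 · 2 · 3 · 1 · 3
1 · 0 · 0 · 2 · 2 · 0
13) 2 · 1 · 1 · 2 · 1 · 1
1 · 2 · 3 · 1 · 1 · 3
3 · 1 · 0 · 3 · 3 · 3
1 · 2 · 1 · 1 · 0 · 0
3 · 3 · 2 · 3 · 1 · 3
1 · 0 · 0 · 2 · 2 · 0
14) 2 · 1 · 2 · 2 · 1 · 1
1 · 2 · 3 · 1 · 1 · 3
3 · 1 · 0 · 3 · 3 · 3
1 · 2 · 1 · 1 · 0 · 0
3 · 3 · 2 · 3 · 1 · 3
1 · 0 · 0 · 2 · 2 · 0
15) 2 · 1 · 3 · 2 · 1 · 1
1 · 2 · 3 · 1 · 1 · 3
3 · 1 · 0 · 3 · 3 · 3
1 · 2 · 1 · 1 · 0 · 0
3 · 3 · 2 · 3 · 1 · 3
1 · 0 · 0 · 2 · 2 · 0
16) 2 · 2 · 1 · 3 · 1 · 1
1 · 3 · 0 · 2 · 1 · 3
3 · 1 · 1 · 3 · 3 · 3
1 · 2 · 1 · 1 · 0 · 0
3 · 3 · 2 · 3 · 1 · 3
1 · 0 · 0 · 2 · 2 · 0

59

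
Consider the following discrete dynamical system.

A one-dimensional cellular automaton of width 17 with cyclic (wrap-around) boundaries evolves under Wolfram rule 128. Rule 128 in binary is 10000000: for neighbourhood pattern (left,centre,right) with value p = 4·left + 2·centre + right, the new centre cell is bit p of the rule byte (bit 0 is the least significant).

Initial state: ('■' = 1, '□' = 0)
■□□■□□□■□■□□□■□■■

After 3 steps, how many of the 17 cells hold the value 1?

0) ■□□■□□□■□■□□□■□■■
1) □□□□□□□□□□□□□□□□■
2) □□□□□□□□□□□□□□□□□
3) □□□□□□□□□□□□□□□□□

0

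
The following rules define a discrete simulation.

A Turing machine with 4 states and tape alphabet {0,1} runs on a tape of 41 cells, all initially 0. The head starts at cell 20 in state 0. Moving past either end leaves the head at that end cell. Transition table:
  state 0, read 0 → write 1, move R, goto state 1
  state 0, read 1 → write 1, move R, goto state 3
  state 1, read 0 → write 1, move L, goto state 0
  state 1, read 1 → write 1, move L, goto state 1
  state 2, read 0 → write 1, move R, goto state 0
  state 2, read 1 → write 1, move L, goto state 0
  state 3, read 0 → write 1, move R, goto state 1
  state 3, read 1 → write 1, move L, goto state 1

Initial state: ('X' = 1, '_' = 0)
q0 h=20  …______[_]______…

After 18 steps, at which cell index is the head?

step 0: q0 h=20  …______[_]______…
step 1: q1 h=21  …_____X[_]______…
step 2: q0 h=20  …______[X]X_____…
step 3: q3 h=21  …_____X[X]______…
step 4: q1 h=20  …______[X]X_____…
step 5: q1 h=19  …______[_]XX____…
step 6: q0 h=18  …______[_]XXX___…
step 7: q1 h=19  …_____X[X]XX____…
step 8: q1 h=18  …______[X]XXX___…
step 9: q1 h=17  …______[_]XXXX__…
step 10: q0 h=16  …______[_]XXXXX_…
step 11: q1 h=17  …_____X[X]XXXX__…
step 12: q1 h=16  …______[X]XXXXX_…
step 13: q1 h=15  …______[_]XXXXXX…
step 14: q0 h=14  …______[_]XXXXXX…
step 15: q1 h=15  …_____X[X]XXXXXX…
step 16: q1 h=14  …______[X]XXXXXX…
step 17: q1 h=13  …______[_]XXXXXX…
step 18: q0 h=12  …______[_]XXXXXX…

12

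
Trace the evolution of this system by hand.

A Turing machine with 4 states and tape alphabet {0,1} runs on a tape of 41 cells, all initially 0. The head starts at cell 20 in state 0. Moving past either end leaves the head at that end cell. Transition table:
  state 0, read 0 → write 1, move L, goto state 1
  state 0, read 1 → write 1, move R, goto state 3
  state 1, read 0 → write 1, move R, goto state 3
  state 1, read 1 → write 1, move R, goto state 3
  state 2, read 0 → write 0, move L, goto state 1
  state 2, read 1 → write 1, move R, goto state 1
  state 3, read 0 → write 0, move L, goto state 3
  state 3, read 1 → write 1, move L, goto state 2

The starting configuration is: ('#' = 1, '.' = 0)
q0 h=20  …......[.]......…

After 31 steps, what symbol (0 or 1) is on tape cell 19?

1

k=0  q0 h=20  …......[.]......…
k=1  q1 h=19  …......[.]#.....…
k=2  q3 h=20  ….....#[#]......…
k=3  q2 h=19  …......[#]#.....…
k=4  q1 h=20  ….....#[#]......…
k=5  q3 h=21  …....##[.]......…
k=6  q3 h=20  ….....#[#]......…
k=7  q2 h=19  …......[#]#.....…
k=8  q1 h=20  ….....#[#]......…
k=9  q3 h=21  …....##[.]......…
k=10  q3 h=20  ….....#[#]......…
k=11  q2 h=19  …......[#]#.....…
k=12  q1 h=20  ….....#[#]......…
k=13  q3 h=21  …....##[.]......…
k=14  q3 h=20  ….....#[#]......…
k=15  q2 h=19  …......[#]#.....…
k=16  q1 h=20  ….....#[#]......…
k=17  q3 h=21  …....##[.]......…
k=18  q3 h=20  ….....#[#]......…
k=19  q2 h=19  …......[#]#.....…
k=20  q1 h=20  ….....#[#]......…
k=21  q3 h=21  …....##[.]......…
k=22  q3 h=20  ….....#[#]......…
k=23  q2 h=19  …......[#]#.....…
k=24  q1 h=20  ….....#[#]......…
k=25  q3 h=21  …....##[.]......…
k=26  q3 h=20  ….....#[#]......…
k=27  q2 h=19  …......[#]#.....…
k=28  q1 h=20  ….....#[#]......…
k=29  q3 h=21  …....##[.]......…
k=30  q3 h=20  ….....#[#]......…
k=31  q2 h=19  …......[#]#.....…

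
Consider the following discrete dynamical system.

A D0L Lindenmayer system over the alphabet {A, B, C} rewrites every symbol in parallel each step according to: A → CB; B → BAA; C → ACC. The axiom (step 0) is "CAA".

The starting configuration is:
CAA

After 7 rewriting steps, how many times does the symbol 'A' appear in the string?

[0] CAA
[1] ACCCBCB
[2] CBACCACCACCBAAACCBAA
[3] ACCBAACBACCACCCBACCACCCBACCACCBAACBCBCBACCACCBAACBCB
[4] CBACCACCBAACBCBACCBAACBACCACCCBACCACCACCBAACBACCACCCBACCAC…ACBCBACCBAAACCBAAACCBAACBACCACCCBACCACCBAACBCBACCBAAACCBAA  (len 141)
[5] ACCBAACBACCACCCBACCACCBAACBCBACCBAAACCBAACBACCACCBAACBCBAC…CCBACCACCBAACBCBACCBAAACCBAACBACCACCBAACBCBCBACCACCBAACBCB  (len 375)
[6] CBACCACCBAACBCBACCBAACBACCACCCBACCACCACCBAACBACCACCCBACCAC…ACBCBACCBAAACCBAAACCBAACBACCACCCBACCACCBAACBCBACCBAAACCBAA  (len 1006)
[7] ACCBAACBACCACCCBACCACCBAACBCBACCBAAACCBAACBACCACCBAACBCBAC…CCBACCACCBAACBCBACCBAAACCBAACBACCACCBAACBCBCBACCACCBAACBCB  (len 2688)

869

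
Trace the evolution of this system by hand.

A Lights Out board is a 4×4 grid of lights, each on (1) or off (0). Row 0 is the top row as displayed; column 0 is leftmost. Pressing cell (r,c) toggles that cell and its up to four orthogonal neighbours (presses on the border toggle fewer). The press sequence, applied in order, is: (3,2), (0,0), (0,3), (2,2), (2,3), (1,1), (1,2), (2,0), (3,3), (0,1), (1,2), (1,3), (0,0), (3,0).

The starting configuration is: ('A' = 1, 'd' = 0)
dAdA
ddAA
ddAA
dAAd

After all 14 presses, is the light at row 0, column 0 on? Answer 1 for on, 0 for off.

1

step 0: dAdA
ddAA
ddAA
dAAd
step 1: dAdA
ddAA
dddA
dddA
step 2: AddA
AdAA
dddA
dddA
step 3: AdAd
AdAd
dddA
dddA
step 4: AdAd
Addd
dAAd
ddAA
step 5: AdAd
AddA
dAdA
ddAd
step 6: AAAd
dAAA
dddA
ddAd
step 7: AAdd
dddd
ddAA
ddAd
step 8: AAdd
Addd
AAAA
AdAd
step 9: AAdd
Addd
AAAd
AddA
step 10: ddAd
AAdd
AAAd
AddA
step 11: dddd
AdAA
AAdd
AddA
step 12: dddA
Addd
AAdA
AddA
step 13: AAdA
dddd
AAdA
AddA
step 14: AAdA
dddd
dAdA
dAdA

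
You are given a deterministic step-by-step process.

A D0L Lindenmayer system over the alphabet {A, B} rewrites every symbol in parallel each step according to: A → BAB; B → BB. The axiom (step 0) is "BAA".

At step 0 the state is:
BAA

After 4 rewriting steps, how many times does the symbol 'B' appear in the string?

76

t=0: BAA
t=1: BBBABBAB
t=2: BBBBBBBABBBBBBABBB
t=3: BBBBBBBBBBBBBBBABBBBBBBBBBBBBBABBBBBBB
t=4: BBBBBBBBBBBBBBBBBBBBBBBBBBBBBBBABBBBBBBBBBBBBBBBBBBBBBBBBBBBBBABBBBBBBBBBBBBBB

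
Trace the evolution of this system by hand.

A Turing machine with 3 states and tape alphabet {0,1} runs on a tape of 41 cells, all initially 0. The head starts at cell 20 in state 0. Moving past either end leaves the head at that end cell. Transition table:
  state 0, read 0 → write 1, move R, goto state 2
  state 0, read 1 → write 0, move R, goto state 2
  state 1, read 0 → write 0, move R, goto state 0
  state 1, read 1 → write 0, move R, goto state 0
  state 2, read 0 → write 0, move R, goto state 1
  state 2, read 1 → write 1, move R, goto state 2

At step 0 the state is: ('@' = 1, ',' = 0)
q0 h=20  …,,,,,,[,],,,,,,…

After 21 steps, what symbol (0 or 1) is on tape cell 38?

1

gen 0: q0 h=20  …,,,,,,[,],,,,,,…
gen 1: q2 h=21  …,,,,,@[,],,,,,,…
gen 2: q1 h=22  …,,,,@,[,],,,,,,…
gen 3: q0 h=23  …,,,@,,[,],,,,,,…
gen 4: q2 h=24  …,,@,,@[,],,,,,,…
gen 5: q1 h=25  …,@,,@,[,],,,,,,…
gen 6: q0 h=26  …@,,@,,[,],,,,,,…
gen 7: q2 h=27  …,,@,,@[,],,,,,,…
gen 8: q1 h=28  …,@,,@,[,],,,,,,…
gen 9: q0 h=29  …@,,@,,[,],,,,,,…
gen 10: q2 h=30  …,,@,,@[,],,,,,,…
gen 11: q1 h=31  …,@,,@,[,],,,,,,…
gen 12: q0 h=32  …@,,@,,[,],,,,,,…
gen 13: q2 h=33  …,,@,,@[,],,,,,,…
gen 14: q1 h=34  …,@,,@,[,],,,,,,|
gen 15: q0 h=35  …@,,@,,[,],,,,,|
gen 16: q2 h=36  …,,@,,@[,],,,,|
gen 17: q1 h=37  …,@,,@,[,],,,|
gen 18: q0 h=38  …@,,@,,[,],,|
gen 19: q2 h=39  …,,@,,@[,],|
gen 20: q1 h=40  …,@,,@,[,]|
gen 21: q0 h=40  …,@,,@,[,]|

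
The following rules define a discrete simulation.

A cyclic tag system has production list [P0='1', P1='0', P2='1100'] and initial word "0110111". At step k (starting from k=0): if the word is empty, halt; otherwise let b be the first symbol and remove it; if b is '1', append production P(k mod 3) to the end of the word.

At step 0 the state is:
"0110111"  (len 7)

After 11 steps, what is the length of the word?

t=0: "0110111"  (len 7)
t=1: "110111"  (len 6)
t=2: "101110"  (len 6)
t=3: "011101100"  (len 9)
t=4: "11101100"  (len 8)
t=5: "11011000"  (len 8)
t=6: "10110001100"  (len 11)
t=7: "01100011001"  (len 11)
t=8: "1100011001"  (len 10)
t=9: "1000110011100"  (len 13)
t=10: "0001100111001"  (len 13)
t=11: "001100111001"  (len 12)

12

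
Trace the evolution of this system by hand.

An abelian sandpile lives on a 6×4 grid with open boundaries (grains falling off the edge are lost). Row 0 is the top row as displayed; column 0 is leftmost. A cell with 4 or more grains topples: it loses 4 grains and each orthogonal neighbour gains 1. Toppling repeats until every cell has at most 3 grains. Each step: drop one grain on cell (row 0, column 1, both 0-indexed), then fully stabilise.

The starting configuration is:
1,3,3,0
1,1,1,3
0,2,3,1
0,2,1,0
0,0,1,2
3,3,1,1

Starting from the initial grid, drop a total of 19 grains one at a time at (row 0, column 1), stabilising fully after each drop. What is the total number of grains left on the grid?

37

step 0: 1,3,3,0
1,1,1,3
0,2,3,1
0,2,1,0
0,0,1,2
3,3,1,1
step 1: 2,1,0,1
1,2,2,3
0,2,3,1
0,2,1,0
0,0,1,2
3,3,1,1
step 2: 2,2,0,1
1,2,2,3
0,2,3,1
0,2,1,0
0,0,1,2
3,3,1,1
step 3: 2,3,0,1
1,2,2,3
0,2,3,1
0,2,1,0
0,0,1,2
3,3,1,1
step 4: 3,0,1,1
1,3,2,3
0,2,3,1
0,2,1,0
0,0,1,2
3,3,1,1
step 5: 3,1,1,1
1,3,2,3
0,2,3,1
0,2,1,0
0,0,1,2
3,3,1,1
step 6: 3,2,1,1
1,3,2,3
0,2,3,1
0,2,1,0
0,0,1,2
3,3,1,1
step 7: 3,3,1,1
1,3,2,3
0,2,3,1
0,2,1,0
0,0,1,2
3,3,1,1
step 8: 0,2,2,1
3,0,3,3
0,3,3,1
0,2,1,0
0,0,1,2
3,3,1,1
step 9: 0,3,2,1
3,0,3,3
0,3,3,1
0,2,1,0
0,0,1,2
3,3,1,1
step 10: 1,0,3,1
3,1,3,3
0,3,3,1
0,2,1,0
0,0,1,2
3,3,1,1
step 11: 1,1,3,1
3,1,3,3
0,3,3,1
0,2,1,0
0,0,1,2
3,3,1,1
step 12: 1,2,3,1
3,1,3,3
0,3,3,1
0,2,1,0
0,0,1,2
3,3,1,1
step 13: 1,3,3,1
3,1,3,3
0,3,3,1
0,2,1,0
0,0,1,2
3,3,1,1
step 14: 3,2,1,3
0,1,3,0
2,1,1,3
0,3,2,0
0,0,1,2
3,3,1,1
step 15: 3,3,1,3
0,1,3,0
2,1,1,3
0,3,2,0
0,0,1,2
3,3,1,1
step 16: 0,1,2,3
1,2,3,0
2,1,1,3
0,3,2,0
0,0,1,2
3,3,1,1
step 17: 0,2,2,3
1,2,3,0
2,1,1,3
0,3,2,0
0,0,1,2
3,3,1,1
step 18: 0,3,2,3
1,2,3,0
2,1,1,3
0,3,2,0
0,0,1,2
3,3,1,1
step 19: 1,0,3,3
1,3,3,0
2,1,1,3
0,3,2,0
0,0,1,2
3,3,1,1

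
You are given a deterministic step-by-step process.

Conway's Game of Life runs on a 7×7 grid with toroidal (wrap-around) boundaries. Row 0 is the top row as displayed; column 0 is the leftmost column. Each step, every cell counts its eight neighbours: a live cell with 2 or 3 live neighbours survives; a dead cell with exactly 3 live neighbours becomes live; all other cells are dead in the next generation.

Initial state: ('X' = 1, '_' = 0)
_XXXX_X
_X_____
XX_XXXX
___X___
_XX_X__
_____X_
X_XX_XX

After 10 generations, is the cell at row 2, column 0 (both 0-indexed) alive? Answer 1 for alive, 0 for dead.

gen 0: _XXXX_X
_X_____
XX_XXXX
___X___
_XX_X__
_____X_
X_XX_XX
gen 1: ____X_X
_______
XX_XXXX
______X
__XXX__
X____X_
X______
gen 2: _______
___X___
X___XXX
_X____X
___XXXX
_X_XX_X
X____X_
gen 3: _______
____XXX
X___XXX
___X___
___X__X
__XX___
X___XXX
gen 4: X______
X___X__
X__X___
X__X___
___XX__
X_XX___
___XXXX
gen 5: X__X___
XX____X
XX_XX_X
__XX___
_X__X__
__X___X
XXXXXXX
gen 6: ___X___
___XXX_
___XXXX
_____X_
_X_____
______X
____XX_
gen 7: ___X___
__X___X
___X__X
_____XX
_______
_____X_
____XX_
gen 8: ___XXX_
__XX___
X_____X
_____XX
_____XX
____XX_
____XX_
gen 9: __X__X_
__XX_XX
X____XX
_______
_______
_______
______X
gen 10: __XXXX_
XXXX___
X___XX_
______X
_______
_______
_______

1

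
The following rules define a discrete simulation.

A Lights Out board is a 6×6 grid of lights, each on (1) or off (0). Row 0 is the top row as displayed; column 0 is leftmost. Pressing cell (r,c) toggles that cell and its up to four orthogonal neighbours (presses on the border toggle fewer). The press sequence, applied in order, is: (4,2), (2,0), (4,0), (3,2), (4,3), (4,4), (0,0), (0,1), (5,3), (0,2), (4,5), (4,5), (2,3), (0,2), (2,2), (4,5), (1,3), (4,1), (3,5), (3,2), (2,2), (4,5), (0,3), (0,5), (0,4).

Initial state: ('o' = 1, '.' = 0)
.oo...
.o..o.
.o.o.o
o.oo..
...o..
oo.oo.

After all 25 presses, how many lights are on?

0) .oo...
.o..o.
.o.o.o
o.oo..
...o..
oo.oo.
1) .oo...
.o..o.
.o.o.o
o..o..
.oo...
ooooo.
2) .oo...
oo..o.
o..o.o
...o..
.oo...
ooooo.
3) .oo...
oo..o.
o..o.o
o..o..
o.o...
.oooo.
4) .oo...
oo..o.
o.oo.o
ooo...
o.....
.oooo.
5) .oo...
oo..o.
o.oo.o
oooo..
o.ooo.
.oo.o.
6) .oo...
oo..o.
o.oo.o
ooooo.
o.o..o
.oo...
7) o.o...
.o..o.
o.oo.o
ooooo.
o.o..o
.oo...
8) .o....
....o.
o.oo.o
ooooo.
o.o..o
.oo...
9) .o....
....o.
o.oo.o
ooooo.
o.oo.o
.o.oo.
10) ..oo..
..o.o.
o.oo.o
ooooo.
o.oo.o
.o.oo.
11) ..oo..
..o.o.
o.oo.o
oooooo
o.ooo.
.o.ooo
12) ..oo..
..o.o.
o.oo.o
ooooo.
o.oo.o
.o.oo.
13) ..oo..
..ooo.
o...oo
ooo.o.
o.oo.o
.o.oo.
14) .o....
...oo.
o...oo
ooo.o.
o.oo.o
.o.oo.
15) .o....
..ooo.
oooooo
oo..o.
o.oo.o
.o.oo.
16) .o....
..ooo.
oooooo
oo..oo
o.ooo.
.o.ooo
17) .o.o..
......
ooo.oo
oo..oo
o.ooo.
.o.ooo
18) .o.o..
......
ooo.oo
o...oo
.o.oo.
...ooo
19) .o.o..
......
ooo.o.
o.....
.o.ooo
...ooo
20) .o.o..
......
oo..o.
oooo..
.ooooo
...ooo
21) .o.o..
..o...
o.ooo.
oo.o..
.ooooo
...ooo
22) .o.o..
..o...
o.ooo.
oo.o.o
.ooo..
...oo.
23) .oo.o.
..oo..
o.ooo.
oo.o.o
.ooo..
...oo.
24) .oo..o
..oo.o
o.ooo.
oo.o.o
.ooo..
...oo.
25) .oooo.
..oooo
o.ooo.
oo.o.o
.ooo..
...oo.

21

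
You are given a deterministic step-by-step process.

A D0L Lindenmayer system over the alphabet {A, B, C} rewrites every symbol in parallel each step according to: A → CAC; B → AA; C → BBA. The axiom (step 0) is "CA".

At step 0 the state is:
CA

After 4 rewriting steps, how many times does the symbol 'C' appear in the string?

40

t=0: CA
t=1: BBACAC
t=2: AAAACACBBACACBBA
t=3: CACCACCACCACBBACACBBAAAAACACBBACACBBAAAAACAC
t=4: BBACACBBABBACACBBABBACACBBABBACACBBAAAAACACBBACACBBAAAAACA…ACCACBBACACBBAAAAACACBBACACBBAAAAACACCACCACCACCACBBACACBBA  (len 124)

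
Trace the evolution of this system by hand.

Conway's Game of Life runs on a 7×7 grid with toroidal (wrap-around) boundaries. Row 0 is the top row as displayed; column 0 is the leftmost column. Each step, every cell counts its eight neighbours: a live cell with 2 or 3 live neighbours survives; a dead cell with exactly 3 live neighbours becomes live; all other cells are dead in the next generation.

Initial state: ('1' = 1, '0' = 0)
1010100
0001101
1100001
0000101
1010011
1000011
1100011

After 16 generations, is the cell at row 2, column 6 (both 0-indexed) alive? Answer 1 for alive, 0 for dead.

1

gen 0: 1010100
0001101
1100001
0000101
1010011
1000011
1100011
gen 1: 0010100
0011101
0001101
0000000
0100100
0000100
0000100
gen 2: 0010100
0010000
0010100
0001110
0000000
0001110
0000110
gen 3: 0000110
0110000
0010110
0001110
0000000
0001010
0000000
gen 4: 0000000
0110000
0110010
0001010
0001010
0000000
0000010
gen 5: 0000000
0110000
0101100
0001011
0000000
0000100
0000000
gen 6: 0000000
0111000
1101110
0011010
0000110
0000000
0000000
gen 7: 0010000
1101000
1000011
0110000
0001110
0000000
0000000
gen 8: 0110000
1110000
0000001
1111000
0011100
0000100
0000000
gen 9: 1010000
1010000
0001001
1100100
0000100
0000100
0000000
gen 10: 0000000
1011001
0011001
1001110
0001110
0000000
0000000
gen 11: 0000000
1111001
0000000
0000000
0001011
0000100
0000000
gen 12: 1110000
1110000
1110000
0000000
0000110
0000110
0000000
gen 13: 1010000
0001001
1010000
0100000
0000110
0000110
0100000
gen 14: 1110000
1011001
1110000
0100000
0000110
0000110
0100000
gen 15: 0001001
0001001
0001001
1110000
0000110
0000110
1110000
gen 16: 0101001
1011111
0101001
1111111
0101111
0101111
1111111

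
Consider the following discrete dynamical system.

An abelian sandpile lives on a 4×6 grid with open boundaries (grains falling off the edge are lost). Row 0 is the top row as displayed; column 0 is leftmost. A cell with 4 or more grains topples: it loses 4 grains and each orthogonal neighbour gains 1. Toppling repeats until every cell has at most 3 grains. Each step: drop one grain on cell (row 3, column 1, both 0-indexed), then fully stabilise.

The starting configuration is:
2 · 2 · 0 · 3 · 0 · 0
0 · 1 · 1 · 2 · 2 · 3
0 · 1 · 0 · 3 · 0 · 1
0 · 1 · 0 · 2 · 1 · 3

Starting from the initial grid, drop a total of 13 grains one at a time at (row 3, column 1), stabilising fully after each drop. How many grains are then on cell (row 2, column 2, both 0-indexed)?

t=0: 2 · 2 · 0 · 3 · 0 · 0
0 · 1 · 1 · 2 · 2 · 3
0 · 1 · 0 · 3 · 0 · 1
0 · 1 · 0 · 2 · 1 · 3
t=1: 2 · 2 · 0 · 3 · 0 · 0
0 · 1 · 1 · 2 · 2 · 3
0 · 1 · 0 · 3 · 0 · 1
0 · 2 · 0 · 2 · 1 · 3
t=2: 2 · 2 · 0 · 3 · 0 · 0
0 · 1 · 1 · 2 · 2 · 3
0 · 1 · 0 · 3 · 0 · 1
0 · 3 · 0 · 2 · 1 · 3
t=3: 2 · 2 · 0 · 3 · 0 · 0
0 · 1 · 1 · 2 · 2 · 3
0 · 2 · 0 · 3 · 0 · 1
1 · 0 · 1 · 2 · 1 · 3
t=4: 2 · 2 · 0 · 3 · 0 · 0
0 · 1 · 1 · 2 · 2 · 3
0 · 2 · 0 · 3 · 0 · 1
1 · 1 · 1 · 2 · 1 · 3
t=5: 2 · 2 · 0 · 3 · 0 · 0
0 · 1 · 1 · 2 · 2 · 3
0 · 2 · 0 · 3 · 0 · 1
1 · 2 · 1 · 2 · 1 · 3
t=6: 2 · 2 · 0 · 3 · 0 · 0
0 · 1 · 1 · 2 · 2 · 3
0 · 2 · 0 · 3 · 0 · 1
1 · 3 · 1 · 2 · 1 · 3
t=7: 2 · 2 · 0 · 3 · 0 · 0
0 · 1 · 1 · 2 · 2 · 3
0 · 3 · 0 · 3 · 0 · 1
2 · 0 · 2 · 2 · 1 · 3
t=8: 2 · 2 · 0 · 3 · 0 · 0
0 · 1 · 1 · 2 · 2 · 3
0 · 3 · 0 · 3 · 0 · 1
2 · 1 · 2 · 2 · 1 · 3
t=9: 2 · 2 · 0 · 3 · 0 · 0
0 · 1 · 1 · 2 · 2 · 3
0 · 3 · 0 · 3 · 0 · 1
2 · 2 · 2 · 2 · 1 · 3
t=10: 2 · 2 · 0 · 3 · 0 · 0
0 · 1 · 1 · 2 · 2 · 3
0 · 3 · 0 · 3 · 0 · 1
2 · 3 · 2 · 2 · 1 · 3
t=11: 2 · 2 · 0 · 3 · 0 · 0
0 · 2 · 1 · 2 · 2 · 3
1 · 0 · 1 · 3 · 0 · 1
3 · 1 · 3 · 2 · 1 · 3
t=12: 2 · 2 · 0 · 3 · 0 · 0
0 · 2 · 1 · 2 · 2 · 3
1 · 0 · 1 · 3 · 0 · 1
3 · 2 · 3 · 2 · 1 · 3
t=13: 2 · 2 · 0 · 3 · 0 · 0
0 · 2 · 1 · 2 · 2 · 3
1 · 0 · 1 · 3 · 0 · 1
3 · 3 · 3 · 2 · 1 · 3

1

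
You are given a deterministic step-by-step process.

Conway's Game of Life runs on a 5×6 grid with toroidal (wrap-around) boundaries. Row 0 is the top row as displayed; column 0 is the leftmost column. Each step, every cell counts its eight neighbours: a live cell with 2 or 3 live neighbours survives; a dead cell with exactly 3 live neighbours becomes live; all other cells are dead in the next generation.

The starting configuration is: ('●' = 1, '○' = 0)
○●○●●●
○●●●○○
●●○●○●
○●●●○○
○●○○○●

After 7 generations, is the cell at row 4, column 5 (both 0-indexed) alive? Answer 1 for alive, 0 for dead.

step 0: ○●○●●●
○●●●○○
●●○●○●
○●●●○○
○●○○○●
step 1: ○●○●○●
○○○○○○
○○○○○○
○○○●○●
○●○○○●
step 2: ○○●○●○
○○○○○○
○○○○○○
●○○○●○
○○○○○●
step 3: ○○○○○○
○○○○○○
○○○○○○
○○○○○●
○○○●●●
step 4: ○○○○●○
○○○○○○
○○○○○○
○○○○○●
○○○○●●
step 5: ○○○○●●
○○○○○○
○○○○○○
○○○○●●
○○○○●●
step 6: ○○○○●●
○○○○○○
○○○○○○
○○○○●●
●○○●○○
step 7: ○○○○●●
○○○○○○
○○○○○○
○○○○●●
●○○●○○

0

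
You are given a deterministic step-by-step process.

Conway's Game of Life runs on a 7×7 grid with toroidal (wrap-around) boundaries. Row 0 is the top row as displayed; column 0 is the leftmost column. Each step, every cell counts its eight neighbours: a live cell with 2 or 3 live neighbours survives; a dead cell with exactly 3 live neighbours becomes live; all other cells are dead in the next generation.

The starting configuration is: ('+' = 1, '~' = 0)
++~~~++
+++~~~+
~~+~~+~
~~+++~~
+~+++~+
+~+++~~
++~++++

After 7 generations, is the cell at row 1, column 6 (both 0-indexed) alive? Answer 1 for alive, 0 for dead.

1

step 0: ++~~~++
+++~~~+
~~+~~+~
~~+++~~
+~+++~+
+~+++~~
++~++++
step 1: ~~~+~~~
~~+~~~~
+~~~+++
~~~~~~+
+~~~~~+
~~~~~~~
~~~~~~~
step 2: ~~~~~~~
~~~++++
+~~~~++
~~~~~~~
+~~~~~+
~~~~~~~
~~~~~~~
step 3: ~~~~++~
+~~~+~~
+~~~~~~
~~~~~+~
~~~~~~~
~~~~~~~
~~~~~~~
step 4: ~~~~++~
~~~~+++
~~~~~~+
~~~~~~~
~~~~~~~
~~~~~~~
~~~~~~~
step 5: ~~~~+~+
~~~~+~+
~~~~~~+
~~~~~~~
~~~~~~~
~~~~~~~
~~~~~~~
step 6: ~~~~~~~
+~~~~~+
~~~~~+~
~~~~~~~
~~~~~~~
~~~~~~~
~~~~~~~
step 7: ~~~~~~~
~~~~~~+
~~~~~~+
~~~~~~~
~~~~~~~
~~~~~~~
~~~~~~~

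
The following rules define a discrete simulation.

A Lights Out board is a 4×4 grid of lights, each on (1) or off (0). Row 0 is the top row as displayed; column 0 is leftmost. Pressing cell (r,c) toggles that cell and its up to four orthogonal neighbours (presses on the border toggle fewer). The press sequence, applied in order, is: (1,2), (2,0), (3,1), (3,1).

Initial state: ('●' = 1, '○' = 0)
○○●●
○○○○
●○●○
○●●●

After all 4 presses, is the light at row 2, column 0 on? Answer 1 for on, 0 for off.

step 0: ○○●●
○○○○
●○●○
○●●●
step 1: ○○○●
○●●●
●○○○
○●●●
step 2: ○○○●
●●●●
○●○○
●●●●
step 3: ○○○●
●●●●
○○○○
○○○●
step 4: ○○○●
●●●●
○●○○
●●●●

0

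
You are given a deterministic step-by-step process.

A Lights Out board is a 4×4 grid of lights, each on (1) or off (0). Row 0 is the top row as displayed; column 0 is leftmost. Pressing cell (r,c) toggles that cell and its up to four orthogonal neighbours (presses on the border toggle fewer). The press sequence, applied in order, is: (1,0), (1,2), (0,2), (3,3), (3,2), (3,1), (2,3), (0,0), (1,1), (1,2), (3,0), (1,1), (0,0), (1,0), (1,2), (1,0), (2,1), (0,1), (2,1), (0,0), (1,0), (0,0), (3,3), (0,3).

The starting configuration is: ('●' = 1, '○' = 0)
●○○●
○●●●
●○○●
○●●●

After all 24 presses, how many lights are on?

step 0: ●○○●
○●●●
●○○●
○●●●
step 1: ○○○●
●○●●
○○○●
○●●●
step 2: ○○●●
●●○○
○○●●
○●●●
step 3: ○●○○
●●●○
○○●●
○●●●
step 4: ○●○○
●●●○
○○●○
○●○○
step 5: ○●○○
●●●○
○○○○
○○●●
step 6: ○●○○
●●●○
○●○○
●●○●
step 7: ○●○○
●●●●
○●●●
●●○○
step 8: ●○○○
○●●●
○●●●
●●○○
step 9: ●●○○
●○○●
○○●●
●●○○
step 10: ●●●○
●●●○
○○○●
●●○○
step 11: ●●●○
●●●○
●○○●
○○○○
step 12: ●○●○
○○○○
●●○●
○○○○
step 13: ○●●○
●○○○
●●○●
○○○○
step 14: ●●●○
○●○○
○●○●
○○○○
step 15: ●●○○
○○●●
○●●●
○○○○
step 16: ○●○○
●●●●
●●●●
○○○○
step 17: ○●○○
●○●●
○○○●
○●○○
step 18: ●○●○
●●●●
○○○●
○●○○
step 19: ●○●○
●○●●
●●●●
○○○○
step 20: ○●●○
○○●●
●●●●
○○○○
step 21: ●●●○
●●●●
○●●●
○○○○
step 22: ○○●○
○●●●
○●●●
○○○○
step 23: ○○●○
○●●●
○●●○
○○●●
step 24: ○○○●
○●●○
○●●○
○○●●

7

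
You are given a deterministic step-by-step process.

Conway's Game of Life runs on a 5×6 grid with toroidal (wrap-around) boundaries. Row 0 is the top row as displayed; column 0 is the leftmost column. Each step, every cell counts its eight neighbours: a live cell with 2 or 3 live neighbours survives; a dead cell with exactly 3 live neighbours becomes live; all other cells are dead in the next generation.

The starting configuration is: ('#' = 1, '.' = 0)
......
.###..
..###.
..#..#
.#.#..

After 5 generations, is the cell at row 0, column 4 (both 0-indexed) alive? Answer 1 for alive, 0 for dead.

0

gen 0: ......
.###..
..###.
..#..#
.#.#..
gen 1: .#.#..
.#..#.
....#.
.#....
..#...
gen 2: .#.#..
..###.
......
......
.##...
gen 3: .#..#.
..###.
...#..
......
.##...
gen 4: .#..#.
..#.#.
..###.
..#...
.##...
gen 5: .#....
.##.##
.##.#.
......
.###..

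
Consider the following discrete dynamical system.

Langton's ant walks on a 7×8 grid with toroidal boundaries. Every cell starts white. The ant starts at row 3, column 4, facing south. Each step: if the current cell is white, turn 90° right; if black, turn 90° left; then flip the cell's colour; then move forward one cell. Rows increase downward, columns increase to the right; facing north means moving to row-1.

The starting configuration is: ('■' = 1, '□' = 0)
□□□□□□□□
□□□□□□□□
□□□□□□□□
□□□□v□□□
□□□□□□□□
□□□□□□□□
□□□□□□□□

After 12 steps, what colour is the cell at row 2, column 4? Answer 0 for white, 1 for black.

t=0: □□□□□□□□
□□□□□□□□
□□□□□□□□
□□□□v□□□
□□□□□□□□
□□□□□□□□
□□□□□□□□
t=1: □□□□□□□□
□□□□□□□□
□□□□□□□□
□□□<■□□□
□□□□□□□□
□□□□□□□□
□□□□□□□□
t=2: □□□□□□□□
□□□□□□□□
□□□^□□□□
□□□■■□□□
□□□□□□□□
□□□□□□□□
□□□□□□□□
t=3: □□□□□□□□
□□□□□□□□
□□□■>□□□
□□□■■□□□
□□□□□□□□
□□□□□□□□
□□□□□□□□
t=4: □□□□□□□□
□□□□□□□□
□□□■■□□□
□□□■v□□□
□□□□□□□□
□□□□□□□□
□□□□□□□□
t=5: □□□□□□□□
□□□□□□□□
□□□■■□□□
□□□■□>□□
□□□□□□□□
□□□□□□□□
□□□□□□□□
t=6: □□□□□□□□
□□□□□□□□
□□□■■□□□
□□□■□■□□
□□□□□v□□
□□□□□□□□
□□□□□□□□
t=7: □□□□□□□□
□□□□□□□□
□□□■■□□□
□□□■□■□□
□□□□<■□□
□□□□□□□□
□□□□□□□□
t=8: □□□□□□□□
□□□□□□□□
□□□■■□□□
□□□■^■□□
□□□□■■□□
□□□□□□□□
□□□□□□□□
t=9: □□□□□□□□
□□□□□□□□
□□□■■□□□
□□□■■>□□
□□□□■■□□
□□□□□□□□
□□□□□□□□
t=10: □□□□□□□□
□□□□□□□□
□□□■■^□□
□□□■■□□□
□□□□■■□□
□□□□□□□□
□□□□□□□□
t=11: □□□□□□□□
□□□□□□□□
□□□■■■>□
□□□■■□□□
□□□□■■□□
□□□□□□□□
□□□□□□□□
t=12: □□□□□□□□
□□□□□□□□
□□□■■■■□
□□□■■□v□
□□□□■■□□
□□□□□□□□
□□□□□□□□

1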